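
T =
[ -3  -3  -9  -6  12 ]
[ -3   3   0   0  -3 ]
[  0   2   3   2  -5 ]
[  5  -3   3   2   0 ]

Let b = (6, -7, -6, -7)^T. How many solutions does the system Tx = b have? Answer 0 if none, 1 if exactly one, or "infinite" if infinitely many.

Row reduce the augmented matrix [T | b].
R2 ← R2 − R1: [0, 6, 9, 6, -15, -13]
R4 ← R4 + (5/3)·R1: [0, -8, -12, -8, 20, 3]
R3 ← R3 − (1/3)·R2: [0, 0, 0, 0, 0, -5/3]
R4 ← R4 + (4/3)·R2: [0, 0, 0, 0, 0, -43/3]
R4 ← R4 − (43/5)·R3: [0, 0, 0, 0, 0, 0]
The echelon form has 3 nonzero rows; the last pivot sits in the augmented column, so rank(T) = 2 but rank([T|b]) = 3.
Since the ranks differ, the system is inconsistent.
It has no solutions.

0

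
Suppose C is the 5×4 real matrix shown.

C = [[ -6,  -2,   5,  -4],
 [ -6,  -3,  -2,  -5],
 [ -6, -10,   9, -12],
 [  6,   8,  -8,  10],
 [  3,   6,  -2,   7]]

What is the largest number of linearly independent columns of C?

3

Row reduce to echelon form.
R2 ← R2 − R1: [0, -1, -7, -1]
R3 ← R3 − R1: [0, -8, 4, -8]
R4 ← R4 + R1: [0, 6, -3, 6]
R5 ← R5 + (1/2)·R1: [0, 5, 1/2, 5]
R3 ← R3 − (8)·R2: [0, 0, 60, 0]
R4 ← R4 + (6)·R2: [0, 0, -45, 0]
R5 ← R5 + (5)·R2: [0, 0, -69/2, 0]
R4 ← R4 + (3/4)·R3: [0, 0, 0, 0]
R5 ← R5 + (23/40)·R3: [0, 0, 0, 0]
Echelon form has 3 nonzero rows, so rank(C) = 3.
The rank gives the maximum number of linearly independent columns: 3.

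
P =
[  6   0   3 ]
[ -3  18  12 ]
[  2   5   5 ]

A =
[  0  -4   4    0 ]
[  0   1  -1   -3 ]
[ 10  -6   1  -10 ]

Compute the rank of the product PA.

First compute PA:
[[ 30, -42,  27, -30],
 [120, -42, -18, -174],
 [ 50, -33,   8, -65]]
Now row reduce the product.
R2 ← R2 − (4)·R1: [0, 126, -126, -54]
R3 ← R3 − (5/3)·R1: [0, 37, -37, -15]
R3 ← R3 − (37/126)·R2: [0, 0, 0, 6/7]
3 nonzero rows, so rank(PA) = 3.

3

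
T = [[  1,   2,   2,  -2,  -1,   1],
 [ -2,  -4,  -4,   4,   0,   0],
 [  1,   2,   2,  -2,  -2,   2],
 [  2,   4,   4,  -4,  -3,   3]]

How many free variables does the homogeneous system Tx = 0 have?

Row reduce to echelon form.
R2 ← R2 + (2)·R1: [0, 0, 0, 0, -2, 2]
R3 ← R3 − R1: [0, 0, 0, 0, -1, 1]
R4 ← R4 − (2)·R1: [0, 0, 0, 0, -1, 1]
R3 ← R3 − (1/2)·R2: [0, 0, 0, 0, 0, 0]
R4 ← R4 − (1/2)·R2: [0, 0, 0, 0, 0, 0]
2 nonzero rows, so rank(T) = 2.
T has 6 columns; by rank–nullity, nullity = 6 − 2 = 4.

4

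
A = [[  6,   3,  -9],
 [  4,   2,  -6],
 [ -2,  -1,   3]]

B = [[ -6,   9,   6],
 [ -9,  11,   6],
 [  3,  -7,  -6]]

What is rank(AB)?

1

First compute AB:
[[-90, 150, 108],
 [-60, 100,  72],
 [ 30, -50, -36]]
Now row reduce the product.
R2 ← R2 − (2/3)·R1: [0, 0, 0]
R3 ← R3 + (1/3)·R1: [0, 0, 0]
1 nonzero row, so rank(AB) = 1.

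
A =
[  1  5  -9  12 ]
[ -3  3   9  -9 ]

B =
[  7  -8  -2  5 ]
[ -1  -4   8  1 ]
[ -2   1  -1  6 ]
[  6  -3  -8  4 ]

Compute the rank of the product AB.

First compute AB:
[[ 92, -73, -49,   4],
 [-96,  48,  93,   6]]
Now row reduce the product.
R2 ← R2 + (24/23)·R1: [0, -648/23, 963/23, 234/23]
2 nonzero rows, so rank(AB) = 2.

2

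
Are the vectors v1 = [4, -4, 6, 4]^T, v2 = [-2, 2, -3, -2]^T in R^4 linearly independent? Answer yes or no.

Form the matrix with these vectors as rows and row reduce.
R2 ← R2 + (1/2)·R1: [0, 0, 0, 0]
1 nonzero row, so the 2 vectors span a space of dimension 1.
Since 1 < 2, the vectors are linearly dependent.

no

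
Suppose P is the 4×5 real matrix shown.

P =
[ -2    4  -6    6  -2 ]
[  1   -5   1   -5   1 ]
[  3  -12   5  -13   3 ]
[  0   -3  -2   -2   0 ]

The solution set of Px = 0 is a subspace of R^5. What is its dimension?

Row reduce to echelon form.
R2 ← R2 + (1/2)·R1: [0, -3, -2, -2, 0]
R3 ← R3 + (3/2)·R1: [0, -6, -4, -4, 0]
R3 ← R3 − (2)·R2: [0, 0, 0, 0, 0]
R4 ← R4 − R2: [0, 0, 0, 0, 0]
2 nonzero rows, so rank(P) = 2.
P has 5 columns; by rank–nullity, nullity = 5 − 2 = 3.

3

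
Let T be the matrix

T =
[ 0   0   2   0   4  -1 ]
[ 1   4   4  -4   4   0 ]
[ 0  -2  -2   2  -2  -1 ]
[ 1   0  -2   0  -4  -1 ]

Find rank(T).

Row reduce to echelon form.
Swap R1 ↔ R2
R4 ← R4 − R1: [0, -4, -6, 4, -8, -1]
Swap R2 ↔ R3
R4 ← R4 − (2)·R2: [0, 0, -2, 0, -4, 1]
R4 ← R4 + R3: [0, 0, 0, 0, 0, 0]
Echelon form has 3 nonzero rows, so rank(T) = 3.

3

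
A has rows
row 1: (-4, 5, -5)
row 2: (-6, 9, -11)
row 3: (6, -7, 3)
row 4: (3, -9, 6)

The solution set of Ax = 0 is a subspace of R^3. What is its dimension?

Row reduce to echelon form.
R2 ← R2 − (3/2)·R1: [0, 3/2, -7/2]
R3 ← R3 + (3/2)·R1: [0, 1/2, -9/2]
R4 ← R4 + (3/4)·R1: [0, -21/4, 9/4]
R3 ← R3 − (1/3)·R2: [0, 0, -10/3]
R4 ← R4 + (7/2)·R2: [0, 0, -10]
R4 ← R4 − (3)·R3: [0, 0, 0]
3 nonzero rows, so rank(A) = 3.
A has 3 columns; by rank–nullity, nullity = 3 − 3 = 0.

0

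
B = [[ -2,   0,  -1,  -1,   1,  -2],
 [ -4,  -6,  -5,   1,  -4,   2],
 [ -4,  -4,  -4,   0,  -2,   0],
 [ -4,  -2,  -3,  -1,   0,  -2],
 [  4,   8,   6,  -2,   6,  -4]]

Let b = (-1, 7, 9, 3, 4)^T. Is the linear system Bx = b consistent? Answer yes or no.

no

Row reduce the augmented matrix [B | b].
R2 ← R2 − (2)·R1: [0, -6, -3, 3, -6, 6, 9]
R3 ← R3 − (2)·R1: [0, -4, -2, 2, -4, 4, 11]
R4 ← R4 − (2)·R1: [0, -2, -1, 1, -2, 2, 5]
R5 ← R5 + (2)·R1: [0, 8, 4, -4, 8, -8, 2]
R3 ← R3 − (2/3)·R2: [0, 0, 0, 0, 0, 0, 5]
R4 ← R4 − (1/3)·R2: [0, 0, 0, 0, 0, 0, 2]
R5 ← R5 + (4/3)·R2: [0, 0, 0, 0, 0, 0, 14]
R4 ← R4 − (2/5)·R3: [0, 0, 0, 0, 0, 0, 0]
R5 ← R5 − (14/5)·R3: [0, 0, 0, 0, 0, 0, 0]
The echelon form has 3 nonzero rows; the last pivot sits in the augmented column, so rank(B) = 2 but rank([B|b]) = 3.
Since the ranks differ, the system is inconsistent.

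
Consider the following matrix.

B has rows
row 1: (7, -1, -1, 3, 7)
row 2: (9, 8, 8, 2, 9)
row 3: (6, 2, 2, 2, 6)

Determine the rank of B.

Row reduce to echelon form.
R2 ← R2 − (9/7)·R1: [0, 65/7, 65/7, -13/7, 0]
R3 ← R3 − (6/7)·R1: [0, 20/7, 20/7, -4/7, 0]
R3 ← R3 − (4/13)·R2: [0, 0, 0, 0, 0]
Echelon form has 2 nonzero rows, so rank(B) = 2.

2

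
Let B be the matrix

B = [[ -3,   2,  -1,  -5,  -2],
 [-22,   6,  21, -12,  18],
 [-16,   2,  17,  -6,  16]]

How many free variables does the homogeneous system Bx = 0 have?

Row reduce to echelon form.
R2 ← R2 − (22/3)·R1: [0, -26/3, 85/3, 74/3, 98/3]
R3 ← R3 − (16/3)·R1: [0, -26/3, 67/3, 62/3, 80/3]
R3 ← R3 − R2: [0, 0, -6, -4, -6]
3 nonzero rows, so rank(B) = 3.
B has 5 columns; by rank–nullity, nullity = 5 − 3 = 2.

2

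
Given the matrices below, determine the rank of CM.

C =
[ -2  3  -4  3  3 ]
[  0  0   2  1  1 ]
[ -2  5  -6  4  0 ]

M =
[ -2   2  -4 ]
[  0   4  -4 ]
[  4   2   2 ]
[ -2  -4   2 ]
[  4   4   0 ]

First compute CM:
[[ -6,   0,  -6],
 [ 10,   4,   6],
 [-28, -12, -16]]
Now row reduce the product.
R2 ← R2 + (5/3)·R1: [0, 4, -4]
R3 ← R3 − (14/3)·R1: [0, -12, 12]
R3 ← R3 + (3)·R2: [0, 0, 0]
2 nonzero rows, so rank(CM) = 2.

2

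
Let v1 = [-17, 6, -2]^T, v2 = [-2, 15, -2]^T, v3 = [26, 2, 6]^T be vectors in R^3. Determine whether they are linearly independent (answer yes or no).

yes

Form the matrix with these vectors as rows and row reduce.
R2 ← R2 − (2/17)·R1: [0, 243/17, -30/17]
R3 ← R3 + (26/17)·R1: [0, 190/17, 50/17]
R3 ← R3 − (190/243)·R2: [0, 0, 350/81]
3 nonzero rows, so the 3 vectors span a space of dimension 3.
Since 3 = 3, the vectors are linearly independent.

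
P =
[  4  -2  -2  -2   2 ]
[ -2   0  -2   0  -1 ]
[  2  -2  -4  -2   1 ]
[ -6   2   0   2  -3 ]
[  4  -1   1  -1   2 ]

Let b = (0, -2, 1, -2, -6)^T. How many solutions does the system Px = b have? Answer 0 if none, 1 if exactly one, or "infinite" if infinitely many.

0

Row reduce the augmented matrix [P | b].
R2 ← R2 + (1/2)·R1: [0, -1, -3, -1, 0, -2]
R3 ← R3 − (1/2)·R1: [0, -1, -3, -1, 0, 1]
R4 ← R4 + (3/2)·R1: [0, -1, -3, -1, 0, -2]
R5 ← R5 − R1: [0, 1, 3, 1, 0, -6]
R3 ← R3 − R2: [0, 0, 0, 0, 0, 3]
R4 ← R4 − R2: [0, 0, 0, 0, 0, 0]
R5 ← R5 + R2: [0, 0, 0, 0, 0, -8]
R5 ← R5 + (8/3)·R3: [0, 0, 0, 0, 0, 0]
The echelon form has 3 nonzero rows; the last pivot sits in the augmented column, so rank(P) = 2 but rank([P|b]) = 3.
Since the ranks differ, the system is inconsistent.
It has no solutions.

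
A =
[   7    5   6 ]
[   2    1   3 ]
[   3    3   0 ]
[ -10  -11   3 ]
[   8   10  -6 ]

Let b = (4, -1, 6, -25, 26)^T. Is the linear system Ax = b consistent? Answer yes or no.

yes

Row reduce the augmented matrix [A | b].
R2 ← R2 − (2/7)·R1: [0, -3/7, 9/7, -15/7]
R3 ← R3 − (3/7)·R1: [0, 6/7, -18/7, 30/7]
R4 ← R4 + (10/7)·R1: [0, -27/7, 81/7, -135/7]
R5 ← R5 − (8/7)·R1: [0, 30/7, -90/7, 150/7]
R3 ← R3 + (2)·R2: [0, 0, 0, 0]
R4 ← R4 − (9)·R2: [0, 0, 0, 0]
R5 ← R5 + (10)·R2: [0, 0, 0, 0]
The echelon form has 2 nonzero rows, and every pivot lies in the first 3 columns, so rank(A) = rank([A|b]) = 2.
The system is consistent.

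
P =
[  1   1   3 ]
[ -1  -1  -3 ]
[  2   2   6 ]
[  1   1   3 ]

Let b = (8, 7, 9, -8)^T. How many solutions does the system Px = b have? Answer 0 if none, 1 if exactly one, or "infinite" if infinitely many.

0

Row reduce the augmented matrix [P | b].
R2 ← R2 + R1: [0, 0, 0, 15]
R3 ← R3 − (2)·R1: [0, 0, 0, -7]
R4 ← R4 − R1: [0, 0, 0, -16]
R3 ← R3 + (7/15)·R2: [0, 0, 0, 0]
R4 ← R4 + (16/15)·R2: [0, 0, 0, 0]
The echelon form has 2 nonzero rows; the last pivot sits in the augmented column, so rank(P) = 1 but rank([P|b]) = 2.
Since the ranks differ, the system is inconsistent.
It has no solutions.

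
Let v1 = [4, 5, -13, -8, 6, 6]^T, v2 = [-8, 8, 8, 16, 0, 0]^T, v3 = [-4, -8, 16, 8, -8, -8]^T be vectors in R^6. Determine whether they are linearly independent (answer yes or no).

Form the matrix with these vectors as rows and row reduce.
R2 ← R2 + (2)·R1: [0, 18, -18, 0, 12, 12]
R3 ← R3 + R1: [0, -3, 3, 0, -2, -2]
R3 ← R3 + (1/6)·R2: [0, 0, 0, 0, 0, 0]
2 nonzero rows, so the 3 vectors span a space of dimension 2.
Since 2 < 3, the vectors are linearly dependent.

no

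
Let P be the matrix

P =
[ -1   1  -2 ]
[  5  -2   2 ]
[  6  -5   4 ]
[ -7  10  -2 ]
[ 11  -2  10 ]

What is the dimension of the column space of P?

3

Row reduce to echelon form.
R2 ← R2 + (5)·R1: [0, 3, -8]
R3 ← R3 + (6)·R1: [0, 1, -8]
R4 ← R4 − (7)·R1: [0, 3, 12]
R5 ← R5 + (11)·R1: [0, 9, -12]
R3 ← R3 − (1/3)·R2: [0, 0, -16/3]
R4 ← R4 − R2: [0, 0, 20]
R5 ← R5 − (3)·R2: [0, 0, 12]
R4 ← R4 + (15/4)·R3: [0, 0, 0]
R5 ← R5 + (9/4)·R3: [0, 0, 0]
Echelon form has 3 nonzero rows, so rank(P) = 3.
The column space has dimension equal to the rank: 3.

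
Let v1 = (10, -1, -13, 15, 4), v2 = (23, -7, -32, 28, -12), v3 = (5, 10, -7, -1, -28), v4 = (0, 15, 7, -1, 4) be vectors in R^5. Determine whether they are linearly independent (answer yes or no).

yes

Form the matrix with these vectors as rows and row reduce.
R2 ← R2 − (23/10)·R1: [0, -47/10, -21/10, -13/2, -106/5]
R3 ← R3 − (1/2)·R1: [0, 21/2, -1/2, -17/2, -30]
R3 ← R3 + (105/47)·R2: [0, 0, -244/47, -1082/47, -3636/47]
R4 ← R4 + (150/47)·R2: [0, 0, 14/47, -1022/47, -2992/47]
R4 ← R4 + (7/122)·R3: [0, 0, 0, -1407/61, -4154/61]
4 nonzero rows, so the 4 vectors span a space of dimension 4.
Since 4 = 4, the vectors are linearly independent.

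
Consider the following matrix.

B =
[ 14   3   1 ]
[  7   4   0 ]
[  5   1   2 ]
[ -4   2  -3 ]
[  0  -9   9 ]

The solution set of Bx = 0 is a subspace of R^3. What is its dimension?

0

Row reduce to echelon form.
R2 ← R2 − (1/2)·R1: [0, 5/2, -1/2]
R3 ← R3 − (5/14)·R1: [0, -1/14, 23/14]
R4 ← R4 + (2/7)·R1: [0, 20/7, -19/7]
R3 ← R3 + (1/35)·R2: [0, 0, 57/35]
R4 ← R4 − (8/7)·R2: [0, 0, -15/7]
R5 ← R5 + (18/5)·R2: [0, 0, 36/5]
R4 ← R4 + (25/19)·R3: [0, 0, 0]
R5 ← R5 − (84/19)·R3: [0, 0, 0]
3 nonzero rows, so rank(B) = 3.
B has 3 columns; by rank–nullity, nullity = 3 − 3 = 0.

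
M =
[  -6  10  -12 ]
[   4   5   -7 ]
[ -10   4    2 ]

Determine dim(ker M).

Row reduce to echelon form.
R2 ← R2 + (2/3)·R1: [0, 35/3, -15]
R3 ← R3 − (5/3)·R1: [0, -38/3, 22]
R3 ← R3 + (38/35)·R2: [0, 0, 40/7]
3 nonzero rows, so rank(M) = 3.
M has 3 columns; by rank–nullity, nullity = 3 − 3 = 0.

0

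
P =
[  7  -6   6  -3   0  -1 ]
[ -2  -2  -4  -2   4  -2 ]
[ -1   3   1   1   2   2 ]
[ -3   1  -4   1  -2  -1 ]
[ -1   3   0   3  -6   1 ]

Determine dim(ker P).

3

Row reduce to echelon form.
R2 ← R2 + (2/7)·R1: [0, -26/7, -16/7, -20/7, 4, -16/7]
R3 ← R3 + (1/7)·R1: [0, 15/7, 13/7, 4/7, 2, 13/7]
R4 ← R4 + (3/7)·R1: [0, -11/7, -10/7, -2/7, -2, -10/7]
R5 ← R5 + (1/7)·R1: [0, 15/7, 6/7, 18/7, -6, 6/7]
R3 ← R3 + (15/26)·R2: [0, 0, 7/13, -14/13, 56/13, 7/13]
R4 ← R4 − (11/26)·R2: [0, 0, -6/13, 12/13, -48/13, -6/13]
R5 ← R5 + (15/26)·R2: [0, 0, -6/13, 12/13, -48/13, -6/13]
R4 ← R4 + (6/7)·R3: [0, 0, 0, 0, 0, 0]
R5 ← R5 + (6/7)·R3: [0, 0, 0, 0, 0, 0]
3 nonzero rows, so rank(P) = 3.
P has 6 columns; by rank–nullity, nullity = 6 − 3 = 3.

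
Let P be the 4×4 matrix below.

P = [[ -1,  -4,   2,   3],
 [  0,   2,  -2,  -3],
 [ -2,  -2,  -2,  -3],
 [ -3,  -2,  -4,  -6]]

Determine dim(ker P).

Row reduce to echelon form.
R3 ← R3 − (2)·R1: [0, 6, -6, -9]
R4 ← R4 − (3)·R1: [0, 10, -10, -15]
R3 ← R3 − (3)·R2: [0, 0, 0, 0]
R4 ← R4 − (5)·R2: [0, 0, 0, 0]
2 nonzero rows, so rank(P) = 2.
P has 4 columns; by rank–nullity, nullity = 4 − 2 = 2.

2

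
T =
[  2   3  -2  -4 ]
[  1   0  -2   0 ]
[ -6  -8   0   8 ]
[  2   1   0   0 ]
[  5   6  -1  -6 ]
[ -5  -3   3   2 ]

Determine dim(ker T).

Row reduce to echelon form.
R2 ← R2 − (1/2)·R1: [0, -3/2, -1, 2]
R3 ← R3 + (3)·R1: [0, 1, -6, -4]
R4 ← R4 − R1: [0, -2, 2, 4]
R5 ← R5 − (5/2)·R1: [0, -3/2, 4, 4]
R6 ← R6 + (5/2)·R1: [0, 9/2, -2, -8]
R3 ← R3 + (2/3)·R2: [0, 0, -20/3, -8/3]
R4 ← R4 − (4/3)·R2: [0, 0, 10/3, 4/3]
R5 ← R5 − R2: [0, 0, 5, 2]
R6 ← R6 + (3)·R2: [0, 0, -5, -2]
R4 ← R4 + (1/2)·R3: [0, 0, 0, 0]
R5 ← R5 + (3/4)·R3: [0, 0, 0, 0]
R6 ← R6 − (3/4)·R3: [0, 0, 0, 0]
3 nonzero rows, so rank(T) = 3.
T has 4 columns; by rank–nullity, nullity = 4 − 3 = 1.

1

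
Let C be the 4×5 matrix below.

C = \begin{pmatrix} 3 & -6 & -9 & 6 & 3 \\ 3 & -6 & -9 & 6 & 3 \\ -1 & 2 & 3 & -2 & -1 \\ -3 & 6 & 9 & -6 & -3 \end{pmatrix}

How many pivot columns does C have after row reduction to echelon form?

Row reduce to echelon form.
R2 ← R2 − R1: [0, 0, 0, 0, 0]
R3 ← R3 + (1/3)·R1: [0, 0, 0, 0, 0]
R4 ← R4 + R1: [0, 0, 0, 0, 0]
Echelon form has 1 nonzero row, so rank(C) = 1.
Each nonzero row contributes one pivot column: 1 pivot columns.

1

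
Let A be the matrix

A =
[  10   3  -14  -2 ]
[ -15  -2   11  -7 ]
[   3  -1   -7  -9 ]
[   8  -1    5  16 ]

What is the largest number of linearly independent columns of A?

3

Row reduce to echelon form.
R2 ← R2 + (3/2)·R1: [0, 5/2, -10, -10]
R3 ← R3 − (3/10)·R1: [0, -19/10, -14/5, -42/5]
R4 ← R4 − (4/5)·R1: [0, -17/5, 81/5, 88/5]
R3 ← R3 + (19/25)·R2: [0, 0, -52/5, -16]
R4 ← R4 + (34/25)·R2: [0, 0, 13/5, 4]
R4 ← R4 + (1/4)·R3: [0, 0, 0, 0]
Echelon form has 3 nonzero rows, so rank(A) = 3.
The rank gives the maximum number of linearly independent columns: 3.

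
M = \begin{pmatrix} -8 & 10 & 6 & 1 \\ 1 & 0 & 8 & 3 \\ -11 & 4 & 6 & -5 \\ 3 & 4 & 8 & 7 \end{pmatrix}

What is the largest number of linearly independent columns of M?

3

Row reduce to echelon form.
R2 ← R2 + (1/8)·R1: [0, 5/4, 35/4, 25/8]
R3 ← R3 − (11/8)·R1: [0, -39/4, -9/4, -51/8]
R4 ← R4 + (3/8)·R1: [0, 31/4, 41/4, 59/8]
R3 ← R3 + (39/5)·R2: [0, 0, 66, 18]
R4 ← R4 − (31/5)·R2: [0, 0, -44, -12]
R4 ← R4 + (2/3)·R3: [0, 0, 0, 0]
Echelon form has 3 nonzero rows, so rank(M) = 3.
The rank gives the maximum number of linearly independent columns: 3.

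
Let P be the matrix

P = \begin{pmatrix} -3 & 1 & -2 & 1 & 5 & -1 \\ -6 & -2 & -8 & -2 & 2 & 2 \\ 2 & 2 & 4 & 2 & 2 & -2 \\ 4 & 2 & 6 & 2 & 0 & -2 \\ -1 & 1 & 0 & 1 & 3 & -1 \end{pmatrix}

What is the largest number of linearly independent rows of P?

Row reduce to echelon form.
R2 ← R2 − (2)·R1: [0, -4, -4, -4, -8, 4]
R3 ← R3 + (2/3)·R1: [0, 8/3, 8/3, 8/3, 16/3, -8/3]
R4 ← R4 + (4/3)·R1: [0, 10/3, 10/3, 10/3, 20/3, -10/3]
R5 ← R5 − (1/3)·R1: [0, 2/3, 2/3, 2/3, 4/3, -2/3]
R3 ← R3 + (2/3)·R2: [0, 0, 0, 0, 0, 0]
R4 ← R4 + (5/6)·R2: [0, 0, 0, 0, 0, 0]
R5 ← R5 + (1/6)·R2: [0, 0, 0, 0, 0, 0]
Echelon form has 2 nonzero rows, so rank(P) = 2.
The rank gives the maximum number of linearly independent rows: 2.

2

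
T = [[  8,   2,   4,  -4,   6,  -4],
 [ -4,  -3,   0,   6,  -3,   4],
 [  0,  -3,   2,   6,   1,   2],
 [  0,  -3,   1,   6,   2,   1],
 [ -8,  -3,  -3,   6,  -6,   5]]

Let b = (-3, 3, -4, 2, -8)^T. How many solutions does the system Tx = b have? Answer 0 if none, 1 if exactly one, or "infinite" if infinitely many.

Row reduce the augmented matrix [T | b].
R2 ← R2 + (1/2)·R1: [0, -2, 2, 4, 0, 2, 3/2]
R5 ← R5 + R1: [0, -1, 1, 2, 0, 1, -11]
R3 ← R3 − (3/2)·R2: [0, 0, -1, 0, 1, -1, -25/4]
R4 ← R4 − (3/2)·R2: [0, 0, -2, 0, 2, -2, -1/4]
R5 ← R5 − (1/2)·R2: [0, 0, 0, 0, 0, 0, -47/4]
R4 ← R4 − (2)·R3: [0, 0, 0, 0, 0, 0, 49/4]
R5 ← R5 + (47/49)·R4: [0, 0, 0, 0, 0, 0, 0]
The echelon form has 4 nonzero rows; the last pivot sits in the augmented column, so rank(T) = 3 but rank([T|b]) = 4.
Since the ranks differ, the system is inconsistent.
It has no solutions.

0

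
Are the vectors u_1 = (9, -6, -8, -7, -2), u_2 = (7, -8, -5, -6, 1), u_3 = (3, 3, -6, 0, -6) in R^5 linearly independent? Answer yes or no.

Form the matrix with these vectors as rows and row reduce.
R2 ← R2 − (7/9)·R1: [0, -10/3, 11/9, -5/9, 23/9]
R3 ← R3 − (1/3)·R1: [0, 5, -10/3, 7/3, -16/3]
R3 ← R3 + (3/2)·R2: [0, 0, -3/2, 3/2, -3/2]
3 nonzero rows, so the 3 vectors span a space of dimension 3.
Since 3 = 3, the vectors are linearly independent.

yes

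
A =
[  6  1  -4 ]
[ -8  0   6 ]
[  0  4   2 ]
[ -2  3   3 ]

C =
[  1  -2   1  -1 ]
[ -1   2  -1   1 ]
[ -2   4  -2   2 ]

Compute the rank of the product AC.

First compute AC:
[[ 13, -26,  13, -13],
 [-20,  40, -20,  20],
 [ -8,  16,  -8,   8],
 [-11,  22, -11,  11]]
Now row reduce the product.
R2 ← R2 + (20/13)·R1: [0, 0, 0, 0]
R3 ← R3 + (8/13)·R1: [0, 0, 0, 0]
R4 ← R4 + (11/13)·R1: [0, 0, 0, 0]
1 nonzero row, so rank(AC) = 1.

1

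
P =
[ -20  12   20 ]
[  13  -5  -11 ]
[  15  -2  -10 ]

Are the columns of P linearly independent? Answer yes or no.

Row reduce P to echelon form.
R2 ← R2 + (13/20)·R1: [0, 14/5, 2]
R3 ← R3 + (3/4)·R1: [0, 7, 5]
R3 ← R3 − (5/2)·R2: [0, 0, 0]
2 pivots among 3 columns.
Only 2 < 3 pivot columns, so the columns are linearly dependent.

no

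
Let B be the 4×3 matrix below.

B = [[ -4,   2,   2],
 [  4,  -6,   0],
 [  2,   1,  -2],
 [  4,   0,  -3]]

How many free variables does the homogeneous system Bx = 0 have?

1

Row reduce to echelon form.
R2 ← R2 + R1: [0, -4, 2]
R3 ← R3 + (1/2)·R1: [0, 2, -1]
R4 ← R4 + R1: [0, 2, -1]
R3 ← R3 + (1/2)·R2: [0, 0, 0]
R4 ← R4 + (1/2)·R2: [0, 0, 0]
2 nonzero rows, so rank(B) = 2.
B has 3 columns; by rank–nullity, nullity = 3 − 2 = 1.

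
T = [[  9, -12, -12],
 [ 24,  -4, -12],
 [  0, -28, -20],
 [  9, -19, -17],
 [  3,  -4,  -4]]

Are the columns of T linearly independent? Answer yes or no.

no

Row reduce T to echelon form.
R2 ← R2 − (8/3)·R1: [0, 28, 20]
R4 ← R4 − R1: [0, -7, -5]
R5 ← R5 − (1/3)·R1: [0, 0, 0]
R3 ← R3 + R2: [0, 0, 0]
R4 ← R4 + (1/4)·R2: [0, 0, 0]
2 pivots among 3 columns.
Only 2 < 3 pivot columns, so the columns are linearly dependent.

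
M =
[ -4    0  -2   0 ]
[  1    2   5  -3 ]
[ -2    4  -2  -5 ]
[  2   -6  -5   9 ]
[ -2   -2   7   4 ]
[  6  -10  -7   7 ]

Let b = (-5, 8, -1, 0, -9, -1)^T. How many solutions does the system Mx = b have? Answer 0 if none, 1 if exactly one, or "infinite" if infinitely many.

0

Row reduce the augmented matrix [M | b].
R2 ← R2 + (1/4)·R1: [0, 2, 9/2, -3, 27/4]
R3 ← R3 − (1/2)·R1: [0, 4, -1, -5, 3/2]
R4 ← R4 + (1/2)·R1: [0, -6, -6, 9, -5/2]
R5 ← R5 − (1/2)·R1: [0, -2, 8, 4, -13/2]
R6 ← R6 + (3/2)·R1: [0, -10, -10, 7, -17/2]
R3 ← R3 − (2)·R2: [0, 0, -10, 1, -12]
R4 ← R4 + (3)·R2: [0, 0, 15/2, 0, 71/4]
R5 ← R5 + R2: [0, 0, 25/2, 1, 1/4]
R6 ← R6 + (5)·R2: [0, 0, 25/2, -8, 101/4]
R4 ← R4 + (3/4)·R3: [0, 0, 0, 3/4, 35/4]
R5 ← R5 + (5/4)·R3: [0, 0, 0, 9/4, -59/4]
R6 ← R6 + (5/4)·R3: [0, 0, 0, -27/4, 41/4]
R5 ← R5 − (3)·R4: [0, 0, 0, 0, -41]
R6 ← R6 + (9)·R4: [0, 0, 0, 0, 89]
R6 ← R6 + (89/41)·R5: [0, 0, 0, 0, 0]
The echelon form has 5 nonzero rows; the last pivot sits in the augmented column, so rank(M) = 4 but rank([M|b]) = 5.
Since the ranks differ, the system is inconsistent.
It has no solutions.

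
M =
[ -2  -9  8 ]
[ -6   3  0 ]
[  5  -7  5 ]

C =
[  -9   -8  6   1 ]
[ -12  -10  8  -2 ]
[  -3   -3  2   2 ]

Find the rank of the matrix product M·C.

2

First compute MC:
[[102,  82, -68,  32],
 [ 18,  18, -12, -12],
 [ 24,  15, -16,  29]]
Now row reduce the product.
R2 ← R2 − (3/17)·R1: [0, 60/17, 0, -300/17]
R3 ← R3 − (4/17)·R1: [0, -73/17, 0, 365/17]
R3 ← R3 + (73/60)·R2: [0, 0, 0, 0]
2 nonzero rows, so rank(MC) = 2.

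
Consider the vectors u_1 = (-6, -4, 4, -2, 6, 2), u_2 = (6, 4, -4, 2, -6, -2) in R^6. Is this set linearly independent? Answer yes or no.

Form the matrix with these vectors as rows and row reduce.
R2 ← R2 + R1: [0, 0, 0, 0, 0, 0]
1 nonzero row, so the 2 vectors span a space of dimension 1.
Since 1 < 2, the vectors are linearly dependent.

no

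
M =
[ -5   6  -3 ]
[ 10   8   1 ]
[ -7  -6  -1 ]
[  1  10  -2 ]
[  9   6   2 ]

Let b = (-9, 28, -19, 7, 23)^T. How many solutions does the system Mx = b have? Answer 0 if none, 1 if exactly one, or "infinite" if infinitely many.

1

Row reduce the augmented matrix [M | b].
R2 ← R2 + (2)·R1: [0, 20, -5, 10]
R3 ← R3 − (7/5)·R1: [0, -72/5, 16/5, -32/5]
R4 ← R4 + (1/5)·R1: [0, 56/5, -13/5, 26/5]
R5 ← R5 + (9/5)·R1: [0, 84/5, -17/5, 34/5]
R3 ← R3 + (18/25)·R2: [0, 0, -2/5, 4/5]
R4 ← R4 − (14/25)·R2: [0, 0, 1/5, -2/5]
R5 ← R5 − (21/25)·R2: [0, 0, 4/5, -8/5]
R4 ← R4 + (1/2)·R3: [0, 0, 0, 0]
R5 ← R5 + (2)·R3: [0, 0, 0, 0]
The echelon form has 3 nonzero rows, and every pivot lies in the first 3 columns, so rank(M) = rank([M|b]) = 3.
The system is consistent.
rank = 3 = number of unknowns, so the solution is unique.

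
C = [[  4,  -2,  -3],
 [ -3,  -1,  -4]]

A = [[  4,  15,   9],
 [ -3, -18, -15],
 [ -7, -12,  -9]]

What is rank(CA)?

2

First compute CA:
[[ 43, 132,  93],
 [ 19,  21,  24]]
Now row reduce the product.
R2 ← R2 − (19/43)·R1: [0, -1605/43, -735/43]
2 nonzero rows, so rank(CA) = 2.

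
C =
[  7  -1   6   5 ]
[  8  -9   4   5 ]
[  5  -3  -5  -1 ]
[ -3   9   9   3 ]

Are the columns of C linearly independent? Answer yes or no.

Row reduce C to echelon form.
R2 ← R2 − (8/7)·R1: [0, -55/7, -20/7, -5/7]
R3 ← R3 − (5/7)·R1: [0, -16/7, -65/7, -32/7]
R4 ← R4 + (3/7)·R1: [0, 60/7, 81/7, 36/7]
R3 ← R3 − (16/55)·R2: [0, 0, -93/11, -48/11]
R4 ← R4 + (12/11)·R2: [0, 0, 93/11, 48/11]
R4 ← R4 + R3: [0, 0, 0, 0]
3 pivots among 4 columns.
Only 3 < 4 pivot columns, so the columns are linearly dependent.

no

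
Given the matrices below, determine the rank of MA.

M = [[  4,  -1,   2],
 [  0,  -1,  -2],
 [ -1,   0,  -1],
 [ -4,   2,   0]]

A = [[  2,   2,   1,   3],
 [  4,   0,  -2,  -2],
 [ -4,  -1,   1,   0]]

First compute MA:
[[ -4,   6,   8,  14],
 [  4,   2,   0,   2],
 [  2,  -1,  -2,  -3],
 [  0,  -8,  -8, -16]]
Now row reduce the product.
R2 ← R2 + R1: [0, 8, 8, 16]
R3 ← R3 + (1/2)·R1: [0, 2, 2, 4]
R3 ← R3 − (1/4)·R2: [0, 0, 0, 0]
R4 ← R4 + R2: [0, 0, 0, 0]
2 nonzero rows, so rank(MA) = 2.

2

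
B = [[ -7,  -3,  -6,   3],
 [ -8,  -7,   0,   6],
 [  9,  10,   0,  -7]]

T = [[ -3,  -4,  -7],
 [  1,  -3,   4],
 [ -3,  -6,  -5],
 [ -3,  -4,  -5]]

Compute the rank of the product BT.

3

First compute BT:
[[ 27,  61,  52],
 [ -1,  29,  -2],
 [  4, -38,  12]]
Now row reduce the product.
R2 ← R2 + (1/27)·R1: [0, 844/27, -2/27]
R3 ← R3 − (4/27)·R1: [0, -1270/27, 116/27]
R3 ← R3 + (635/422)·R2: [0, 0, 883/211]
3 nonzero rows, so rank(BT) = 3.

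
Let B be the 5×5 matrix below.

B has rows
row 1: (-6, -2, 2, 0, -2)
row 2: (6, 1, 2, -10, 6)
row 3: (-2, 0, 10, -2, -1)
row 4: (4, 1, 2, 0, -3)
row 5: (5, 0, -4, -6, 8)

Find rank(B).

Row reduce to echelon form.
R2 ← R2 + R1: [0, -1, 4, -10, 4]
R3 ← R3 − (1/3)·R1: [0, 2/3, 28/3, -2, -1/3]
R4 ← R4 + (2/3)·R1: [0, -1/3, 10/3, 0, -13/3]
R5 ← R5 + (5/6)·R1: [0, -5/3, -7/3, -6, 19/3]
R3 ← R3 + (2/3)·R2: [0, 0, 12, -26/3, 7/3]
R4 ← R4 − (1/3)·R2: [0, 0, 2, 10/3, -17/3]
R5 ← R5 − (5/3)·R2: [0, 0, -9, 32/3, -1/3]
R4 ← R4 − (1/6)·R3: [0, 0, 0, 43/9, -109/18]
R5 ← R5 + (3/4)·R3: [0, 0, 0, 25/6, 17/12]
R5 ← R5 − (75/86)·R4: [0, 0, 0, 0, 288/43]
Echelon form has 5 nonzero rows, so rank(B) = 5.

5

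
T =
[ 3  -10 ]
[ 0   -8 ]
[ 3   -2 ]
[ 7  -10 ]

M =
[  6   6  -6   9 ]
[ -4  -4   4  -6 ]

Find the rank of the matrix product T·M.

1

First compute TM:
[[ 58,  58, -58,  87],
 [ 32,  32, -32,  48],
 [ 26,  26, -26,  39],
 [ 82,  82, -82, 123]]
Now row reduce the product.
R2 ← R2 − (16/29)·R1: [0, 0, 0, 0]
R3 ← R3 − (13/29)·R1: [0, 0, 0, 0]
R4 ← R4 − (41/29)·R1: [0, 0, 0, 0]
1 nonzero row, so rank(TM) = 1.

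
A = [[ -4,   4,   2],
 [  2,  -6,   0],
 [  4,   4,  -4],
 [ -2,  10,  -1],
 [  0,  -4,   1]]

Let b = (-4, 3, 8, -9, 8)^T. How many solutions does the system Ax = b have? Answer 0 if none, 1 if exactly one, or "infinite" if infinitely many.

Row reduce the augmented matrix [A | b].
R2 ← R2 + (1/2)·R1: [0, -4, 1, 1]
R3 ← R3 + R1: [0, 8, -2, 4]
R4 ← R4 − (1/2)·R1: [0, 8, -2, -7]
R3 ← R3 + (2)·R2: [0, 0, 0, 6]
R4 ← R4 + (2)·R2: [0, 0, 0, -5]
R5 ← R5 − R2: [0, 0, 0, 7]
R4 ← R4 + (5/6)·R3: [0, 0, 0, 0]
R5 ← R5 − (7/6)·R3: [0, 0, 0, 0]
The echelon form has 3 nonzero rows; the last pivot sits in the augmented column, so rank(A) = 2 but rank([A|b]) = 3.
Since the ranks differ, the system is inconsistent.
It has no solutions.

0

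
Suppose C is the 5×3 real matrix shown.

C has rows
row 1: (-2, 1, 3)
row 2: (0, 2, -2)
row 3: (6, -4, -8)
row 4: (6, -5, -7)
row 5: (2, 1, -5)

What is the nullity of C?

Row reduce to echelon form.
R3 ← R3 + (3)·R1: [0, -1, 1]
R4 ← R4 + (3)·R1: [0, -2, 2]
R5 ← R5 + R1: [0, 2, -2]
R3 ← R3 + (1/2)·R2: [0, 0, 0]
R4 ← R4 + R2: [0, 0, 0]
R5 ← R5 − R2: [0, 0, 0]
2 nonzero rows, so rank(C) = 2.
C has 3 columns; by rank–nullity, nullity = 3 − 2 = 1.

1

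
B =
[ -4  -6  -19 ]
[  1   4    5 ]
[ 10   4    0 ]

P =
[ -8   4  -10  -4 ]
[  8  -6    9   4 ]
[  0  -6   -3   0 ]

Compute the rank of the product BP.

2

First compute BP:
[[-16, 134,  43,  -8],
 [ 24, -50,  11,  12],
 [-48,  16, -64, -24]]
Now row reduce the product.
R2 ← R2 + (3/2)·R1: [0, 151, 151/2, 0]
R3 ← R3 − (3)·R1: [0, -386, -193, 0]
R3 ← R3 + (386/151)·R2: [0, 0, 0, 0]
2 nonzero rows, so rank(BP) = 2.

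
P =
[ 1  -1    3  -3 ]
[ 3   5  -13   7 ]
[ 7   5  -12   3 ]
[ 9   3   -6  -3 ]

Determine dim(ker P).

Row reduce to echelon form.
R2 ← R2 − (3)·R1: [0, 8, -22, 16]
R3 ← R3 − (7)·R1: [0, 12, -33, 24]
R4 ← R4 − (9)·R1: [0, 12, -33, 24]
R3 ← R3 − (3/2)·R2: [0, 0, 0, 0]
R4 ← R4 − (3/2)·R2: [0, 0, 0, 0]
2 nonzero rows, so rank(P) = 2.
P has 4 columns; by rank–nullity, nullity = 4 − 2 = 2.

2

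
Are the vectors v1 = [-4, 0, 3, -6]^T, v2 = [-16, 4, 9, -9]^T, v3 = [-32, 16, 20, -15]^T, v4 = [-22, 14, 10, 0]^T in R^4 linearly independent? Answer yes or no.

yes

Form the matrix with these vectors as rows and row reduce.
R2 ← R2 − (4)·R1: [0, 4, -3, 15]
R3 ← R3 − (8)·R1: [0, 16, -4, 33]
R4 ← R4 − (11/2)·R1: [0, 14, -13/2, 33]
R3 ← R3 − (4)·R2: [0, 0, 8, -27]
R4 ← R4 − (7/2)·R2: [0, 0, 4, -39/2]
R4 ← R4 − (1/2)·R3: [0, 0, 0, -6]
4 nonzero rows, so the 4 vectors span a space of dimension 4.
Since 4 = 4, the vectors are linearly independent.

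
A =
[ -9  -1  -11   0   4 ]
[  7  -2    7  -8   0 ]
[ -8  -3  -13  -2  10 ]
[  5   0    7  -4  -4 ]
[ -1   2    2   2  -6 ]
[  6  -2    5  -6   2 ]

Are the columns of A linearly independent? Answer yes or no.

no

Row reduce A to echelon form.
R2 ← R2 + (7/9)·R1: [0, -25/9, -14/9, -8, 28/9]
R3 ← R3 − (8/9)·R1: [0, -19/9, -29/9, -2, 58/9]
R4 ← R4 + (5/9)·R1: [0, -5/9, 8/9, -4, -16/9]
R5 ← R5 − (1/9)·R1: [0, 19/9, 29/9, 2, -58/9]
R6 ← R6 + (2/3)·R1: [0, -8/3, -7/3, -6, 14/3]
R3 ← R3 − (19/25)·R2: [0, 0, -51/25, 102/25, 102/25]
R4 ← R4 − (1/5)·R2: [0, 0, 6/5, -12/5, -12/5]
R5 ← R5 + (19/25)·R2: [0, 0, 51/25, -102/25, -102/25]
R6 ← R6 − (24/25)·R2: [0, 0, -21/25, 42/25, 42/25]
R4 ← R4 + (10/17)·R3: [0, 0, 0, 0, 0]
R5 ← R5 + R3: [0, 0, 0, 0, 0]
R6 ← R6 − (7/17)·R3: [0, 0, 0, 0, 0]
3 pivots among 5 columns.
Only 3 < 5 pivot columns, so the columns are linearly dependent.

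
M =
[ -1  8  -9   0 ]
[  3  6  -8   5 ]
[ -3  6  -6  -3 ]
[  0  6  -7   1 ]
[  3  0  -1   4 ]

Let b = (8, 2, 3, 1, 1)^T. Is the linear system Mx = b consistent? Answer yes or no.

Row reduce the augmented matrix [M | b].
R2 ← R2 + (3)·R1: [0, 30, -35, 5, 26]
R3 ← R3 − (3)·R1: [0, -18, 21, -3, -21]
R5 ← R5 + (3)·R1: [0, 24, -28, 4, 25]
R3 ← R3 + (3/5)·R2: [0, 0, 0, 0, -27/5]
R4 ← R4 − (1/5)·R2: [0, 0, 0, 0, -21/5]
R5 ← R5 − (4/5)·R2: [0, 0, 0, 0, 21/5]
R4 ← R4 − (7/9)·R3: [0, 0, 0, 0, 0]
R5 ← R5 + (7/9)·R3: [0, 0, 0, 0, 0]
The echelon form has 3 nonzero rows; the last pivot sits in the augmented column, so rank(M) = 2 but rank([M|b]) = 3.
Since the ranks differ, the system is inconsistent.

no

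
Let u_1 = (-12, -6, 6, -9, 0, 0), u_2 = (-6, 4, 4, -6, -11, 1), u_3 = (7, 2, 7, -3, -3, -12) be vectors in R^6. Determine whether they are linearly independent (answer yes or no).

yes

Form the matrix with these vectors as rows and row reduce.
R2 ← R2 − (1/2)·R1: [0, 7, 1, -3/2, -11, 1]
R3 ← R3 + (7/12)·R1: [0, -3/2, 21/2, -33/4, -3, -12]
R3 ← R3 + (3/14)·R2: [0, 0, 75/7, -60/7, -75/14, -165/14]
3 nonzero rows, so the 3 vectors span a space of dimension 3.
Since 3 = 3, the vectors are linearly independent.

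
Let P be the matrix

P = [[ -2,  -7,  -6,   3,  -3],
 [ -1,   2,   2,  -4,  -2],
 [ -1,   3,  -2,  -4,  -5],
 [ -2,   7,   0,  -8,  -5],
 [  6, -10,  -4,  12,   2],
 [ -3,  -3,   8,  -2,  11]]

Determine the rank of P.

5

Row reduce to echelon form.
R2 ← R2 − (1/2)·R1: [0, 11/2, 5, -11/2, -1/2]
R3 ← R3 − (1/2)·R1: [0, 13/2, 1, -11/2, -7/2]
R4 ← R4 − R1: [0, 14, 6, -11, -2]
R5 ← R5 + (3)·R1: [0, -31, -22, 21, -7]
R6 ← R6 − (3/2)·R1: [0, 15/2, 17, -13/2, 31/2]
R3 ← R3 − (13/11)·R2: [0, 0, -54/11, 1, -32/11]
R4 ← R4 − (28/11)·R2: [0, 0, -74/11, 3, -8/11]
R5 ← R5 + (62/11)·R2: [0, 0, 68/11, -10, -108/11]
R6 ← R6 − (15/11)·R2: [0, 0, 112/11, 1, 178/11]
R4 ← R4 − (37/27)·R3: [0, 0, 0, 44/27, 88/27]
R5 ← R5 + (34/27)·R3: [0, 0, 0, -236/27, -364/27]
R6 ← R6 + (56/27)·R3: [0, 0, 0, 83/27, 274/27]
R5 ← R5 + (59/11)·R4: [0, 0, 0, 0, 4]
R6 ← R6 − (83/44)·R4: [0, 0, 0, 0, 4]
R6 ← R6 − R5: [0, 0, 0, 0, 0]
Echelon form has 5 nonzero rows, so rank(P) = 5.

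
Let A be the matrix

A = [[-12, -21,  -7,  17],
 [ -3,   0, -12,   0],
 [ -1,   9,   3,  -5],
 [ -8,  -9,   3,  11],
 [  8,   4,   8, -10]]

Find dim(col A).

4

Row reduce to echelon form.
R2 ← R2 − (1/4)·R1: [0, 21/4, -41/4, -17/4]
R3 ← R3 − (1/12)·R1: [0, 43/4, 43/12, -77/12]
R4 ← R4 − (2/3)·R1: [0, 5, 23/3, -1/3]
R5 ← R5 + (2/3)·R1: [0, -10, 10/3, 4/3]
R3 ← R3 − (43/21)·R2: [0, 0, 172/7, 16/7]
R4 ← R4 − (20/21)·R2: [0, 0, 122/7, 26/7]
R5 ← R5 + (40/21)·R2: [0, 0, -340/21, -142/21]
R4 ← R4 − (61/86)·R3: [0, 0, 0, 90/43]
R5 ← R5 + (85/129)·R3: [0, 0, 0, -226/43]
R5 ← R5 + (113/45)·R4: [0, 0, 0, 0]
Echelon form has 4 nonzero rows, so rank(A) = 4.
The column space has dimension equal to the rank: 4.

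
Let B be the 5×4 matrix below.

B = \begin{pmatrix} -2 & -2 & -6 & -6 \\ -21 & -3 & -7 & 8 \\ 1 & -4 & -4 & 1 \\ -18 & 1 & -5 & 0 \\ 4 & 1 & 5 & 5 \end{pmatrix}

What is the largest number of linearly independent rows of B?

Row reduce to echelon form.
R2 ← R2 − (21/2)·R1: [0, 18, 56, 71]
R3 ← R3 + (1/2)·R1: [0, -5, -7, -2]
R4 ← R4 − (9)·R1: [0, 19, 49, 54]
R5 ← R5 + (2)·R1: [0, -3, -7, -7]
R3 ← R3 + (5/18)·R2: [0, 0, 77/9, 319/18]
R4 ← R4 − (19/18)·R2: [0, 0, -91/9, -377/18]
R5 ← R5 + (1/6)·R2: [0, 0, 7/3, 29/6]
R4 ← R4 + (13/11)·R3: [0, 0, 0, 0]
R5 ← R5 − (3/11)·R3: [0, 0, 0, 0]
Echelon form has 3 nonzero rows, so rank(B) = 3.
The rank gives the maximum number of linearly independent rows: 3.

3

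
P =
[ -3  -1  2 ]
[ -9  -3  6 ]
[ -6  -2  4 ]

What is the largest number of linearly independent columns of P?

Row reduce to echelon form.
R2 ← R2 − (3)·R1: [0, 0, 0]
R3 ← R3 − (2)·R1: [0, 0, 0]
Echelon form has 1 nonzero row, so rank(P) = 1.
The rank gives the maximum number of linearly independent columns: 1.

1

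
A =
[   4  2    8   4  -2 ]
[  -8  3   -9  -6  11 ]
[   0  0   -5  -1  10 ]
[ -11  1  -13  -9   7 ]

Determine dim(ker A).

Row reduce to echelon form.
R2 ← R2 + (2)·R1: [0, 7, 7, 2, 7]
R4 ← R4 + (11/4)·R1: [0, 13/2, 9, 2, 3/2]
R4 ← R4 − (13/14)·R2: [0, 0, 5/2, 1/7, -5]
R4 ← R4 + (1/2)·R3: [0, 0, 0, -5/14, 0]
4 nonzero rows, so rank(A) = 4.
A has 5 columns; by rank–nullity, nullity = 5 − 4 = 1.

1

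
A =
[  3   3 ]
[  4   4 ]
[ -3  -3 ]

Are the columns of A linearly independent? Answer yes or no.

no

Row reduce A to echelon form.
R2 ← R2 − (4/3)·R1: [0, 0]
R3 ← R3 + R1: [0, 0]
1 pivot among 2 columns.
Only 1 < 2 pivot columns, so the columns are linearly dependent.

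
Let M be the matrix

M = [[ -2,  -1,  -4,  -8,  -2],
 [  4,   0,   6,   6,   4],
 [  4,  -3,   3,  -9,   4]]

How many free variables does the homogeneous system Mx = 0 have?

3

Row reduce to echelon form.
R2 ← R2 + (2)·R1: [0, -2, -2, -10, 0]
R3 ← R3 + (2)·R1: [0, -5, -5, -25, 0]
R3 ← R3 − (5/2)·R2: [0, 0, 0, 0, 0]
2 nonzero rows, so rank(M) = 2.
M has 5 columns; by rank–nullity, nullity = 5 − 2 = 3.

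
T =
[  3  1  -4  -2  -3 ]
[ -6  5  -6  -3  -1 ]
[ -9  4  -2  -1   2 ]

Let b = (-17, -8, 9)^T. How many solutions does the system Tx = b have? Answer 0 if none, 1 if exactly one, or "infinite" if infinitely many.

infinite

Row reduce the augmented matrix [T | b].
R2 ← R2 + (2)·R1: [0, 7, -14, -7, -7, -42]
R3 ← R3 + (3)·R1: [0, 7, -14, -7, -7, -42]
R3 ← R3 − R2: [0, 0, 0, 0, 0, 0]
The echelon form has 2 nonzero rows, and every pivot lies in the first 5 columns, so rank(T) = rank([T|b]) = 2.
The system is consistent.
rank = 2 < 5 unknowns, so there are infinitely many solutions.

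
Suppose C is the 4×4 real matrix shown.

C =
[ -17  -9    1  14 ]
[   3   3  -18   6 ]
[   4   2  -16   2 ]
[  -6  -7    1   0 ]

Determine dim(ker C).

Row reduce to echelon form.
R2 ← R2 + (3/17)·R1: [0, 24/17, -303/17, 144/17]
R3 ← R3 + (4/17)·R1: [0, -2/17, -268/17, 90/17]
R4 ← R4 − (6/17)·R1: [0, -65/17, 11/17, -84/17]
R3 ← R3 + (1/12)·R2: [0, 0, -69/4, 6]
R4 ← R4 + (65/24)·R2: [0, 0, -381/8, 18]
R4 ← R4 − (127/46)·R3: [0, 0, 0, 33/23]
4 nonzero rows, so rank(C) = 4.
C has 4 columns; by rank–nullity, nullity = 4 − 4 = 0.

0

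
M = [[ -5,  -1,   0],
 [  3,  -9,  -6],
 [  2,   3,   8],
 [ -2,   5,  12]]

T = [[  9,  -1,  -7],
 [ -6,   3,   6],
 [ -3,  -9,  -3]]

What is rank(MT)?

2

First compute MT:
[[-39,   2,  29],
 [ 99,  24, -57],
 [-24, -65, -20],
 [-84, -91,   8]]
Now row reduce the product.
R2 ← R2 + (33/13)·R1: [0, 378/13, 216/13]
R3 ← R3 − (8/13)·R1: [0, -861/13, -492/13]
R4 ← R4 − (28/13)·R1: [0, -1239/13, -708/13]
R3 ← R3 + (41/18)·R2: [0, 0, 0]
R4 ← R4 + (59/18)·R2: [0, 0, 0]
2 nonzero rows, so rank(MT) = 2.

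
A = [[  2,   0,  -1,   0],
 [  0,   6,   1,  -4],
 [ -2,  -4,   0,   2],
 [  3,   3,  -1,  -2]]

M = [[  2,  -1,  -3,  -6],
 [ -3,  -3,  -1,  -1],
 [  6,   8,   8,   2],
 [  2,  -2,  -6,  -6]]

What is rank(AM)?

First compute AM:
[[ -2, -10, -14, -14],
 [-20,  -2,  26,  20],
 [ 12,  10,  -2,   4],
 [-13, -16,  -8, -11]]
Now row reduce the product.
R2 ← R2 − (10)·R1: [0, 98, 166, 160]
R3 ← R3 + (6)·R1: [0, -50, -86, -80]
R4 ← R4 − (13/2)·R1: [0, 49, 83, 80]
R3 ← R3 + (25/49)·R2: [0, 0, -64/49, 80/49]
R4 ← R4 − (1/2)·R2: [0, 0, 0, 0]
3 nonzero rows, so rank(AM) = 3.

3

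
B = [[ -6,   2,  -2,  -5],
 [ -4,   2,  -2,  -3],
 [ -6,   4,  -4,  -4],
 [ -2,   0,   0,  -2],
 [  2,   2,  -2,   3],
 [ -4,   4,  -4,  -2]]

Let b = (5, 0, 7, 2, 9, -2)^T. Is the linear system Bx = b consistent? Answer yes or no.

Row reduce the augmented matrix [B | b].
R2 ← R2 − (2/3)·R1: [0, 2/3, -2/3, 1/3, -10/3]
R3 ← R3 − R1: [0, 2, -2, 1, 2]
R4 ← R4 − (1/3)·R1: [0, -2/3, 2/3, -1/3, 1/3]
R5 ← R5 + (1/3)·R1: [0, 8/3, -8/3, 4/3, 32/3]
R6 ← R6 − (2/3)·R1: [0, 8/3, -8/3, 4/3, -16/3]
R3 ← R3 − (3)·R2: [0, 0, 0, 0, 12]
R4 ← R4 + R2: [0, 0, 0, 0, -3]
R5 ← R5 − (4)·R2: [0, 0, 0, 0, 24]
R6 ← R6 − (4)·R2: [0, 0, 0, 0, 8]
R4 ← R4 + (1/4)·R3: [0, 0, 0, 0, 0]
R5 ← R5 − (2)·R3: [0, 0, 0, 0, 0]
R6 ← R6 − (2/3)·R3: [0, 0, 0, 0, 0]
The echelon form has 3 nonzero rows; the last pivot sits in the augmented column, so rank(B) = 2 but rank([B|b]) = 3.
Since the ranks differ, the system is inconsistent.

no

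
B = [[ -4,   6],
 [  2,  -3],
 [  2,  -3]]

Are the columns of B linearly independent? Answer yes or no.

no

Row reduce B to echelon form.
R2 ← R2 + (1/2)·R1: [0, 0]
R3 ← R3 + (1/2)·R1: [0, 0]
1 pivot among 2 columns.
Only 1 < 2 pivot columns, so the columns are linearly dependent.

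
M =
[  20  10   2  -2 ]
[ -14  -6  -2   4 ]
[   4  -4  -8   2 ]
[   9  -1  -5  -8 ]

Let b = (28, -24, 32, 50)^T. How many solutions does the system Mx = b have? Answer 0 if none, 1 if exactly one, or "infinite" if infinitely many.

1

Row reduce the augmented matrix [M | b].
R2 ← R2 + (7/10)·R1: [0, 1, -3/5, 13/5, -22/5]
R3 ← R3 − (1/5)·R1: [0, -6, -42/5, 12/5, 132/5]
R4 ← R4 − (9/20)·R1: [0, -11/2, -59/10, -71/10, 187/5]
R3 ← R3 + (6)·R2: [0, 0, -12, 18, 0]
R4 ← R4 + (11/2)·R2: [0, 0, -46/5, 36/5, 66/5]
R4 ← R4 − (23/30)·R3: [0, 0, 0, -33/5, 66/5]
The echelon form has 4 nonzero rows, and every pivot lies in the first 4 columns, so rank(M) = rank([M|b]) = 4.
The system is consistent.
rank = 4 = number of unknowns, so the solution is unique.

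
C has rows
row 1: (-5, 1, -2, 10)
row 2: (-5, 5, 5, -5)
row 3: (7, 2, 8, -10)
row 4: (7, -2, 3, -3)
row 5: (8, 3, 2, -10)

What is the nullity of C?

Row reduce to echelon form.
R2 ← R2 − R1: [0, 4, 7, -15]
R3 ← R3 + (7/5)·R1: [0, 17/5, 26/5, 4]
R4 ← R4 + (7/5)·R1: [0, -3/5, 1/5, 11]
R5 ← R5 + (8/5)·R1: [0, 23/5, -6/5, 6]
R3 ← R3 − (17/20)·R2: [0, 0, -3/4, 67/4]
R4 ← R4 + (3/20)·R2: [0, 0, 5/4, 35/4]
R5 ← R5 − (23/20)·R2: [0, 0, -37/4, 93/4]
R4 ← R4 + (5/3)·R3: [0, 0, 0, 110/3]
R5 ← R5 − (37/3)·R3: [0, 0, 0, -550/3]
R5 ← R5 + (5)·R4: [0, 0, 0, 0]
4 nonzero rows, so rank(C) = 4.
C has 4 columns; by rank–nullity, nullity = 4 − 4 = 0.

0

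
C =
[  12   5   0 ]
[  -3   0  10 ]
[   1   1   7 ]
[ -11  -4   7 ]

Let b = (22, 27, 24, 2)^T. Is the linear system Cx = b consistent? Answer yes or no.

Row reduce the augmented matrix [C | b].
R2 ← R2 + (1/4)·R1: [0, 5/4, 10, 65/2]
R3 ← R3 − (1/12)·R1: [0, 7/12, 7, 133/6]
R4 ← R4 + (11/12)·R1: [0, 7/12, 7, 133/6]
R3 ← R3 − (7/15)·R2: [0, 0, 7/3, 7]
R4 ← R4 − (7/15)·R2: [0, 0, 7/3, 7]
R4 ← R4 − R3: [0, 0, 0, 0]
The echelon form has 3 nonzero rows, and every pivot lies in the first 3 columns, so rank(C) = rank([C|b]) = 3.
The system is consistent.

yes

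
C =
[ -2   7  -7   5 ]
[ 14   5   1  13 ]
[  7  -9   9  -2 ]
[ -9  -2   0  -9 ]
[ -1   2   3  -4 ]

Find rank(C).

Row reduce to echelon form.
R2 ← R2 + (7)·R1: [0, 54, -48, 48]
R3 ← R3 + (7/2)·R1: [0, 31/2, -31/2, 31/2]
R4 ← R4 − (9/2)·R1: [0, -67/2, 63/2, -63/2]
R5 ← R5 − (1/2)·R1: [0, -3/2, 13/2, -13/2]
R3 ← R3 − (31/108)·R2: [0, 0, -31/18, 31/18]
R4 ← R4 + (67/108)·R2: [0, 0, 31/18, -31/18]
R5 ← R5 + (1/36)·R2: [0, 0, 31/6, -31/6]
R4 ← R4 + R3: [0, 0, 0, 0]
R5 ← R5 + (3)·R3: [0, 0, 0, 0]
Echelon form has 3 nonzero rows, so rank(C) = 3.

3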